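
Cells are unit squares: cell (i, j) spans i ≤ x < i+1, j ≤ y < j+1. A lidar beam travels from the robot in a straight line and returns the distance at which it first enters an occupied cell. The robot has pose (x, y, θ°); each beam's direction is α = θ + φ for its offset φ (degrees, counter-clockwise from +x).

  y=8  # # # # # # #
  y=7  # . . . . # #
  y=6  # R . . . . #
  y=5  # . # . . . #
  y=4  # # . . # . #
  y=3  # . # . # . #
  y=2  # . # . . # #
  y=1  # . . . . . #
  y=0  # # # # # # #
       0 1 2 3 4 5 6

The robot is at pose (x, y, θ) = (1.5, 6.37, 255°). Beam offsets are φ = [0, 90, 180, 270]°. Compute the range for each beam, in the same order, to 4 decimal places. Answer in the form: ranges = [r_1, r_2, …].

ranges = [1.4183, 1.4296, 1.6875, 0.5176]

beam 1: φ=0°, α=255°
  direction (-0.2588, -0.9659); cell (1,6); t to first gridline: x 1.9319, y 0.3831 (then +3.8637 / +1.0353)
    (1,5) via y @ 0.3831
    (1,4) via y @ 1.4183  # hit
  → r_1 = 1.4183
beam 2: φ=90°, α=345°
  direction (0.9659, -0.2588); cell (1,6); t to first gridline: x 0.5176, y 1.4296 (then +1.0353 / +3.8637)
    (2,6) via x @ 0.5176
    (2,5) via y @ 1.4296  # hit
  → r_2 = 1.4296
beam 3: φ=180°, α=75°
  direction (0.2588, 0.9659); cell (1,6); t to first gridline: x 1.9319, y 0.6522 (then +3.8637 / +1.0353)
    (1,7) via y @ 0.6522
    (1,8) via y @ 1.6875  # hit
  → r_3 = 1.6875
beam 4: φ=270°, α=165°
  direction (-0.9659, 0.2588); cell (1,6); t to first gridline: x 0.5176, y 2.4341 (then +1.0353 / +3.8637)
    (0,6) via x @ 0.5176  # hit
  → r_4 = 0.5176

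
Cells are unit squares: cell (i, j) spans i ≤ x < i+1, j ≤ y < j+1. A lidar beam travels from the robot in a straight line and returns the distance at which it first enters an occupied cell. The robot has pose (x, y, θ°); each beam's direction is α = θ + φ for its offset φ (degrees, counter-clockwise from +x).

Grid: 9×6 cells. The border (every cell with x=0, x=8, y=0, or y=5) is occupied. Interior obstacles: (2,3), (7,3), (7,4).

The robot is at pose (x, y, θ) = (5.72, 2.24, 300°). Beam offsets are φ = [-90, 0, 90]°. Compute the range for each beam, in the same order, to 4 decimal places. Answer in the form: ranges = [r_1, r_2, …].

ranges = [2.4800, 1.4318, 1.5200]

beam 1: φ=-90°, α=210°
  cosα=-0.8660 sinα=-0.5000 | (5,2) | tMaxX 0.8314 tMaxY 0.4800 | tΔX 1.1547 tΔY 2.0000
    t=0.4800 [y] (5,1)
    t=0.8314 [x] (4,1)
    t=1.9861 [x] (3,1)
    t=2.4800 [y] (3,0) — stop
  → r_1 = 2.4800
beam 2: φ=0°, α=300°
  cosα=0.5000 sinα=-0.8660 | (5,2) | tMaxX 0.5600 tMaxY 0.2771 | tΔX 2.0000 tΔY 1.1547
    t=0.2771 [y] (5,1)
    t=0.5600 [x] (6,1)
    t=1.4318 [y] (6,0) — stop
  → r_2 = 1.4318
beam 3: φ=90°, α=30°
  cosα=0.8660 sinα=0.5000 | (5,2) | tMaxX 0.3233 tMaxY 1.5200 | tΔX 1.1547 tΔY 2.0000
    t=0.3233 [x] (6,2)
    t=1.4780 [x] (7,2)
    t=1.5200 [y] (7,3) — stop
  → r_3 = 1.5200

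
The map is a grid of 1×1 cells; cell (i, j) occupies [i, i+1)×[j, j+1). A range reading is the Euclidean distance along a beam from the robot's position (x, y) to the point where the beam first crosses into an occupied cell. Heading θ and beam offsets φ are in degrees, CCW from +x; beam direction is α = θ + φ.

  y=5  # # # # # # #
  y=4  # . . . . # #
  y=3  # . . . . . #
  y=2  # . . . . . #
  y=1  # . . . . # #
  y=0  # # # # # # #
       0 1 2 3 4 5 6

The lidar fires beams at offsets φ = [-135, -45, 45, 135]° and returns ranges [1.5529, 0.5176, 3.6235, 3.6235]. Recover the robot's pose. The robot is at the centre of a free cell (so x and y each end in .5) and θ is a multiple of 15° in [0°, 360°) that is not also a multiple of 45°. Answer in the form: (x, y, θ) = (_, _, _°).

(x, y, θ) = (2.5, 1.5, 330°)

The pose lattice has 18·16 = 288 candidates. Test each by forward raycasting.
  (2.5, 2.5, 345°): beam 1 = 1.7321 ≠ 1.5529 ✗
  (3.5, 1.5, 255°): beam 1 = 4.0415 ≠ 1.5529 ✗
  (2.5, 2.5, 75°): beam 1 = 1.7321 ≠ 1.5529 ✗
  (4.5, 3.5, 240°): beam 2 = 3.6235 ≠ 0.5176 ✗
  (4.5, 1.5, 150°): beam 1 = 0.5176 ≠ 1.5529 ✗
  …
  (2.5, 1.5, 330°): r_1=1.5529, r_2=0.5176, r_3=3.6235, r_4=3.6235 — all match ✓
Only this pose fits every beam.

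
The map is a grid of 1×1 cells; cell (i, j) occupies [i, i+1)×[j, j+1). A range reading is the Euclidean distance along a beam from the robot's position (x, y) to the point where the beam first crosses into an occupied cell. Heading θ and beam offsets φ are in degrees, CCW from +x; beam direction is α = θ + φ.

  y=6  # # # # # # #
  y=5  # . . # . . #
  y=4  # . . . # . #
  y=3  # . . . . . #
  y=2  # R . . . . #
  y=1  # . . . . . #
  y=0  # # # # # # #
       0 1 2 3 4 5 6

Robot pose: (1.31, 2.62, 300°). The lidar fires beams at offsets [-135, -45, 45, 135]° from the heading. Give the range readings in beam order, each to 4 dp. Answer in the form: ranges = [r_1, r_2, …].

ranges = [0.3209, 1.1977, 4.8554, 3.4992]

beam 1: φ=-135°, α=165°
  d=(-0.9659,0.2588)  start (1,2)  tX=0.3209 tY=1.4682  stride 1/|dx|=1.0353 1/|dy|=3.8637
    cross x-line → (0,2), t=0.3209 (wall)
  → r_1 = 0.3209
beam 2: φ=-45°, α=255°
  d=(-0.2588,-0.9659)  start (1,2)  tX=1.1977 tY=0.6419  stride 1/|dx|=3.8637 1/|dy|=1.0353
    cross y-line → (1,1), t=0.6419
    cross x-line → (0,1), t=1.1977 (wall)
  → r_2 = 1.1977
beam 3: φ=45°, α=345°
  d=(0.9659,-0.2588)  start (1,2)  tX=0.7143 tY=2.3955  stride 1/|dx|=1.0353 1/|dy|=3.8637
    cross x-line → (2,2), t=0.7143
    cross x-line → (3,2), t=1.7496
    cross y-line → (3,1), t=2.3955
    cross x-line → (4,1), t=2.7849
    cross x-line → (5,1), t=3.8202
    cross x-line → (6,1), t=4.8554 (wall)
  → r_3 = 4.8554
beam 4: φ=135°, α=75°
  d=(0.2588,0.9659)  start (1,2)  tX=2.6660 tY=0.3934  stride 1/|dx|=3.8637 1/|dy|=1.0353
    cross y-line → (1,3), t=0.3934
    cross y-line → (1,4), t=1.4287
    cross y-line → (1,5), t=2.4640
    cross x-line → (2,5), t=2.6660
    cross y-line → (2,6), t=3.4992 (wall)
  → r_4 = 3.4992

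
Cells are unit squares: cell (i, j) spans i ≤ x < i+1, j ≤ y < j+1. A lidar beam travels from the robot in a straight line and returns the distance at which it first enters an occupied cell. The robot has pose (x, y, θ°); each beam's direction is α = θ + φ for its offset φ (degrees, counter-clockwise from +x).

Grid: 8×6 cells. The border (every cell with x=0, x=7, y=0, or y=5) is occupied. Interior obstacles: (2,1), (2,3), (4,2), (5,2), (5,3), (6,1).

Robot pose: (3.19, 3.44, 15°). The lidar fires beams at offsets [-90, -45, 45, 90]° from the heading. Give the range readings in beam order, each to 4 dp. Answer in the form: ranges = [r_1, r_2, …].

ranges = [2.5261, 0.9353, 1.8013, 1.6150]

beam 1: φ=-90°, α=285°
  cosα=0.2588 sinα=-0.9659 | (3,3) | tMaxX 3.1296 tMaxY 0.4555 | tΔX 3.8637 tΔY 1.0353
    t=0.4555 [y] (3,2)
    t=1.4908 [y] (3,1)
    t=2.5261 [y] (3,0) — stop
  → r_1 = 2.5261
beam 2: φ=-45°, α=330°
  cosα=0.8660 sinα=-0.5000 | (3,3) | tMaxX 0.9353 tMaxY 0.8800 | tΔX 1.1547 tΔY 2.0000
    t=0.8800 [y] (3,2)
    t=0.9353 [x] (4,2) — stop
  → r_2 = 0.9353
beam 3: φ=45°, α=60°
  cosα=0.5000 sinα=0.8660 | (3,3) | tMaxX 1.6200 tMaxY 0.6466 | tΔX 2.0000 tΔY 1.1547
    t=0.6466 [y] (3,4)
    t=1.6200 [x] (4,4)
    t=1.8013 [y] (4,5) — stop
  → r_3 = 1.8013
beam 4: φ=90°, α=105°
  cosα=-0.2588 sinα=0.9659 | (3,3) | tMaxX 0.7341 tMaxY 0.5798 | tΔX 3.8637 tΔY 1.0353
    t=0.5798 [y] (3,4)
    t=0.7341 [x] (2,4)
    t=1.6150 [y] (2,5) — stop
  → r_4 = 1.6150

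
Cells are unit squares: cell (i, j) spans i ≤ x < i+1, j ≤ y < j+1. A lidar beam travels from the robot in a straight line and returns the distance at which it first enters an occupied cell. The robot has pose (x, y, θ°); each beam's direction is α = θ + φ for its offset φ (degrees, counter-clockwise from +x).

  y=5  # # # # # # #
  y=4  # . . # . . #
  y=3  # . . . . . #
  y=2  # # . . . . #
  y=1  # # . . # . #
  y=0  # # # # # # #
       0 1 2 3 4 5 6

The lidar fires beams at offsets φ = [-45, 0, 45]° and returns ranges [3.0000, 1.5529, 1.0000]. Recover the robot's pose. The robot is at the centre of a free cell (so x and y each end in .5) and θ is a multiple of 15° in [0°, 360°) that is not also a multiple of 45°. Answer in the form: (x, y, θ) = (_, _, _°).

The pose lattice has 16·16 = 256 candidates. Test each by forward raycasting.
  (5.5, 3.5, 15°): beam 1 = 0.5774 ≠ 3.0000 ✗
  (2.5, 3.5, 60°): beam 1 = 3.6235 ≠ 3.0000 ✗
  (4.5, 2.5, 345°): beam 1 = 0.5774 ≠ 3.0000 ✗
  (3.5, 3.5, 60°): beam 1 = 2.5882 ≠ 3.0000 ✗
  (2.5, 4.5, 75°): beam 1 = 0.5774 ≠ 3.0000 ✗
  …
  (4.5, 4.5, 345°): r_1=3.0000, r_2=1.5529, r_3=1.0000 — all match ✓
Unique over the lattice → pose = (4.5, 4.5, 345°).

(x, y, θ) = (4.5, 4.5, 345°)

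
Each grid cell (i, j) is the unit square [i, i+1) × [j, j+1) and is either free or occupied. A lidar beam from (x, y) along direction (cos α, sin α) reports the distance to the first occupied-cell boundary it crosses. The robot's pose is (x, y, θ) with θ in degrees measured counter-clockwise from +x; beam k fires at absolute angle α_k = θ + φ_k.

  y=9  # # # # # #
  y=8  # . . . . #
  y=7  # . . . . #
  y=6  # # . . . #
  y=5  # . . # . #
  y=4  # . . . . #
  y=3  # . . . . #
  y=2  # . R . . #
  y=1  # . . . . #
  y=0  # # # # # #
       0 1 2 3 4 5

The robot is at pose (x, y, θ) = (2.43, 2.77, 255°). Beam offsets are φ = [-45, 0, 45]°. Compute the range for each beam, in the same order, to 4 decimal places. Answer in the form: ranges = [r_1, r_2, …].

beam 1: φ=-45°, α=210°
  cosα=-0.8660 sinα=-0.5000 | (2,2) | tMaxX 0.4965 tMaxY 1.5400 | tΔX 1.1547 tΔY 2.0000
    t=0.4965 [x] (1,2)
    t=1.5400 [y] (1,1)
    t=1.6512 [x] (0,1) — stop
  → r_1 = 1.6512
beam 2: φ=0°, α=255°
  cosα=-0.2588 sinα=-0.9659 | (2,2) | tMaxX 1.6614 tMaxY 0.7972 | tΔX 3.8637 tΔY 1.0353
    t=0.7972 [y] (2,1)
    t=1.6614 [x] (1,1)
    t=1.8324 [y] (1,0) — stop
  → r_2 = 1.8324
beam 3: φ=45°, α=300°
  cosα=0.5000 sinα=-0.8660 | (2,2) | tMaxX 1.1400 tMaxY 0.8891 | tΔX 2.0000 tΔY 1.1547
    t=0.8891 [y] (2,1)
    t=1.1400 [x] (3,1)
    t=2.0438 [y] (3,0) — stop
  → r_3 = 2.0438

ranges = [1.6512, 1.8324, 2.0438]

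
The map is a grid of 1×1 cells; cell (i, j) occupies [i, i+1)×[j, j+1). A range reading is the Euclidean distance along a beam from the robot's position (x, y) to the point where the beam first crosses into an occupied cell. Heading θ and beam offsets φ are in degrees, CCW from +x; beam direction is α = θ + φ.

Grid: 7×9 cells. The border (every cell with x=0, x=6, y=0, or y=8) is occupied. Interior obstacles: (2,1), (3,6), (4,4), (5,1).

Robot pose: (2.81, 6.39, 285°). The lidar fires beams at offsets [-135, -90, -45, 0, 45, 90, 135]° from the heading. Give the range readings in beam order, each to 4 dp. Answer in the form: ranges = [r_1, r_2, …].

beam 1: φ=-135°, α=150°
  dir = (cos 150°, sin 150°) = (-0.8660, 0.5000); from cell (2,6)
  next x-line at t=0.9353, next y-line at t=1.2200; Δt_x=1.1547, Δt_y=2.0000
    x: enter (1,6) at t=0.9353
    y: enter (1,7) at t=1.2200
    x: enter (0,7) at t=2.0900 ← occupied
  → r_1 = 2.0900
beam 2: φ=-90°, α=195°
  dir = (cos 195°, sin 195°) = (-0.9659, -0.2588); from cell (2,6)
  next x-line at t=0.8386, next y-line at t=1.5068; Δt_x=1.0353, Δt_y=3.8637
    x: enter (1,6) at t=0.8386
    y: enter (1,5) at t=1.5068
    x: enter (0,5) at t=1.8738 ← occupied
  → r_2 = 1.8738
beam 3: φ=-45°, α=240°
  dir = (cos 240°, sin 240°) = (-0.5000, -0.8660); from cell (2,6)
  next x-line at t=1.6200, next y-line at t=0.4503; Δt_x=2.0000, Δt_y=1.1547
    y: enter (2,5) at t=0.4503
    y: enter (2,4) at t=1.6050
    x: enter (1,4) at t=1.6200
    y: enter (1,3) at t=2.7597
    x: enter (0,3) at t=3.6200 ← occupied
  → r_3 = 3.6200
beam 4: φ=0°, α=285°
  dir = (cos 285°, sin 285°) = (0.2588, -0.9659); from cell (2,6)
  next x-line at t=0.7341, next y-line at t=0.4038; Δt_x=3.8637, Δt_y=1.0353
    y: enter (2,5) at t=0.4038
    x: enter (3,5) at t=0.7341
    y: enter (3,4) at t=1.4390
    y: enter (3,3) at t=2.4743
    y: enter (3,2) at t=3.5096
    y: enter (3,1) at t=4.5449
    x: enter (4,1) at t=4.5978
    y: enter (4,0) at t=5.5801 ← occupied
  → r_4 = 5.5801
beam 5: φ=45°, α=330°
  dir = (cos 330°, sin 330°) = (0.8660, -0.5000); from cell (2,6)
  next x-line at t=0.2194, next y-line at t=0.7800; Δt_x=1.1547, Δt_y=2.0000
    x: enter (3,6) at t=0.2194 ← occupied
  → r_5 = 0.2194
beam 6: φ=90°, α=15°
  dir = (cos 15°, sin 15°) = (0.9659, 0.2588); from cell (2,6)
  next x-line at t=0.1967, next y-line at t=2.3569; Δt_x=1.0353, Δt_y=3.8637
    x: enter (3,6) at t=0.1967 ← occupied
  → r_6 = 0.1967
beam 7: φ=135°, α=60°
  dir = (cos 60°, sin 60°) = (0.5000, 0.8660); from cell (2,6)
  next x-line at t=0.3800, next y-line at t=0.7044; Δt_x=2.0000, Δt_y=1.1547
    x: enter (3,6) at t=0.3800 ← occupied
  → r_7 = 0.3800

ranges = [2.0900, 1.8738, 3.6200, 5.5801, 0.2194, 0.1967, 0.3800]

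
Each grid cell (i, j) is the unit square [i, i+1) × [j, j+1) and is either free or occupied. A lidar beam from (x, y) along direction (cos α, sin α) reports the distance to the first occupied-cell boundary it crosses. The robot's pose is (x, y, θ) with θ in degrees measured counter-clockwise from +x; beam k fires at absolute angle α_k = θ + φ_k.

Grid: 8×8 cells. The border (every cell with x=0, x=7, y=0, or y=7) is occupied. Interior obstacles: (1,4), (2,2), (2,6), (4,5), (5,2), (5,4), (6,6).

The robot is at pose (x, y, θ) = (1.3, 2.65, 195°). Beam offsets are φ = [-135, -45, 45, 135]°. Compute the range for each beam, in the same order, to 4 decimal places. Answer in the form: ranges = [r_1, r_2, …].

ranges = [5.0229, 0.3464, 0.6000, 0.8083]

beam 1: φ=-135°, α=60°
  dir = (cos 60°, sin 60°) = (0.5000, 0.8660); from cell (1,2)
  next x-line at t=1.4000, next y-line at t=0.4041; Δt_x=2.0000, Δt_y=1.1547
    y: enter (1,3) at t=0.4041
    x: enter (2,3) at t=1.4000
    y: enter (2,4) at t=1.5588
    y: enter (2,5) at t=2.7135
    x: enter (3,5) at t=3.4000
    y: enter (3,6) at t=3.8682
    y: enter (3,7) at t=5.0229 ← occupied
  → r_1 = 5.0229
beam 2: φ=-45°, α=150°
  dir = (cos 150°, sin 150°) = (-0.8660, 0.5000); from cell (1,2)
  next x-line at t=0.3464, next y-line at t=0.7000; Δt_x=1.1547, Δt_y=2.0000
    x: enter (0,2) at t=0.3464 ← occupied
  → r_2 = 0.3464
beam 3: φ=45°, α=240°
  dir = (cos 240°, sin 240°) = (-0.5000, -0.8660); from cell (1,2)
  next x-line at t=0.6000, next y-line at t=0.7506; Δt_x=2.0000, Δt_y=1.1547
    x: enter (0,2) at t=0.6000 ← occupied
  → r_3 = 0.6000
beam 4: φ=135°, α=330°
  dir = (cos 330°, sin 330°) = (0.8660, -0.5000); from cell (1,2)
  next x-line at t=0.8083, next y-line at t=1.3000; Δt_x=1.1547, Δt_y=2.0000
    x: enter (2,2) at t=0.8083 ← occupied
  → r_4 = 0.8083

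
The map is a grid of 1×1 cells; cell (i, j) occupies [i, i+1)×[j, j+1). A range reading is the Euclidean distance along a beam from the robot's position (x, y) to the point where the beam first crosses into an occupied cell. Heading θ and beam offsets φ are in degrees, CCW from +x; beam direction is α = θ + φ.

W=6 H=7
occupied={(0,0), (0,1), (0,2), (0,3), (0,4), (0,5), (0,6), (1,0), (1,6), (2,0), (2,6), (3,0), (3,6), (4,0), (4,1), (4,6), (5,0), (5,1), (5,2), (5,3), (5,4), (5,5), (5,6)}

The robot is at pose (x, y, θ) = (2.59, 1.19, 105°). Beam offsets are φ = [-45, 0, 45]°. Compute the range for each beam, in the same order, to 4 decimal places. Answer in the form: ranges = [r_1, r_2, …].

ranges = [4.8200, 4.9797, 1.8360]

beam 1: φ=-45°, α=60°
  cosα=0.5000 sinα=0.8660 | (2,1) | tMaxX 0.8200 tMaxY 0.9353 | tΔX 2.0000 tΔY 1.1547
    t=0.8200 [x] (3,1)
    t=0.9353 [y] (3,2)
    t=2.0900 [y] (3,3)
    t=2.8200 [x] (4,3)
    t=3.2447 [y] (4,4)
    t=4.3994 [y] (4,5)
    t=4.8200 [x] (5,5) — stop
  → r_1 = 4.8200
beam 2: φ=0°, α=105°
  cosα=-0.2588 sinα=0.9659 | (2,1) | tMaxX 2.2796 tMaxY 0.8386 | tΔX 3.8637 tΔY 1.0353
    t=0.8386 [y] (2,2)
    t=1.8738 [y] (2,3)
    t=2.2796 [x] (1,3)
    t=2.9091 [y] (1,4)
    t=3.9444 [y] (1,5)
    t=4.9797 [y] (1,6) — stop
  → r_2 = 4.9797
beam 3: φ=45°, α=150°
  cosα=-0.8660 sinα=0.5000 | (2,1) | tMaxX 0.6813 tMaxY 1.6200 | tΔX 1.1547 tΔY 2.0000
    t=0.6813 [x] (1,1)
    t=1.6200 [y] (1,2)
    t=1.8360 [x] (0,2) — stop
  → r_3 = 1.8360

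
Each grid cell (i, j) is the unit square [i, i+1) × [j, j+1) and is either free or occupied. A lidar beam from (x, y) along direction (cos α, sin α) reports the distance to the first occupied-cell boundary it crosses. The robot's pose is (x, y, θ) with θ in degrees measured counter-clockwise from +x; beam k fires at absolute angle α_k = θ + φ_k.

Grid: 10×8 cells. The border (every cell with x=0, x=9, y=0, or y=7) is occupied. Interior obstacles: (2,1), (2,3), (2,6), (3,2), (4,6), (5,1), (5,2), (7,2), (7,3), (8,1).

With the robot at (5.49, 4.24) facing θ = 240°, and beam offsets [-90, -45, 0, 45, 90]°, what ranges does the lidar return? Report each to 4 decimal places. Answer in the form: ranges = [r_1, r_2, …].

beam 1: φ=-90°, α=150°
  cosα=-0.8660 sinα=0.5000 | (5,4) | tMaxX 0.5658 tMaxY 1.5200 | tΔX 1.1547 tΔY 2.0000
    t=0.5658 [x] (4,4)
    t=1.5200 [y] (4,5)
    t=1.7205 [x] (3,5)
    t=2.8752 [x] (2,5)
    t=3.5200 [y] (2,6) — stop
  → r_1 = 3.5200
beam 2: φ=-45°, α=195°
  cosα=-0.9659 sinα=-0.2588 | (5,4) | tMaxX 0.5073 tMaxY 0.9273 | tΔX 1.0353 tΔY 3.8637
    t=0.5073 [x] (4,4)
    t=0.9273 [y] (4,3)
    t=1.5426 [x] (3,3)
    t=2.5778 [x] (2,3) — stop
  → r_2 = 2.5778
beam 3: φ=0°, α=240°
  cosα=-0.5000 sinα=-0.8660 | (5,4) | tMaxX 0.9800 tMaxY 0.2771 | tΔX 2.0000 tΔY 1.1547
    t=0.2771 [y] (5,3)
    t=0.9800 [x] (4,3)
    t=1.4318 [y] (4,2)
    t=2.5865 [y] (4,1)
    t=2.9800 [x] (3,1)
    t=3.7412 [y] (3,0) — stop
  → r_3 = 3.7412
beam 4: φ=45°, α=285°
  cosα=0.2588 sinα=-0.9659 | (5,4) | tMaxX 1.9705 tMaxY 0.2485 | tΔX 3.8637 tΔY 1.0353
    t=0.2485 [y] (5,3)
    t=1.2837 [y] (5,2) — stop
  → r_4 = 1.2837
beam 5: φ=90°, α=330°
  cosα=0.8660 sinα=-0.5000 | (5,4) | tMaxX 0.5889 tMaxY 0.4800 | tΔX 1.1547 tΔY 2.0000
    t=0.4800 [y] (5,3)
    t=0.5889 [x] (6,3)
    t=1.7436 [x] (7,3) — stop
  → r_5 = 1.7436

ranges = [3.5200, 2.5778, 3.7412, 1.2837, 1.7436]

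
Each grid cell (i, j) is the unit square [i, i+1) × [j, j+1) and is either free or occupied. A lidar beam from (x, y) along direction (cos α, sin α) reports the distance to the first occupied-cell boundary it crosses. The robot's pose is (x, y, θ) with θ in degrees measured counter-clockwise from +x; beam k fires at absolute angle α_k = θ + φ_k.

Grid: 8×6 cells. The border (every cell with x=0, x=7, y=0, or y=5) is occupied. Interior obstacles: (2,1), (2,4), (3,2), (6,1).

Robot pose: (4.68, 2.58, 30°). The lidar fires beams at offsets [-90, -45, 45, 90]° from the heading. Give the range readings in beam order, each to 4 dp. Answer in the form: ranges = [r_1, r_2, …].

beam 1: φ=-90°, α=300°
  cosα=0.5000 sinα=-0.8660 | (4,2) | tMaxX 0.6400 tMaxY 0.6697 | tΔX 2.0000 tΔY 1.1547
    t=0.6400 [x] (5,2)
    t=0.6697 [y] (5,1)
    t=1.8244 [y] (5,0) — stop
  → r_1 = 1.8244
beam 2: φ=-45°, α=345°
  cosα=0.9659 sinα=-0.2588 | (4,2) | tMaxX 0.3313 tMaxY 2.2409 | tΔX 1.0353 tΔY 3.8637
    t=0.3313 [x] (5,2)
    t=1.3666 [x] (6,2)
    t=2.2409 [y] (6,1) — stop
  → r_2 = 2.2409
beam 3: φ=45°, α=75°
  cosα=0.2588 sinα=0.9659 | (4,2) | tMaxX 1.2364 tMaxY 0.4348 | tΔX 3.8637 tΔY 1.0353
    t=0.4348 [y] (4,3)
    t=1.2364 [x] (5,3)
    t=1.4701 [y] (5,4)
    t=2.5054 [y] (5,5) — stop
  → r_3 = 2.5054
beam 4: φ=90°, α=120°
  cosα=-0.5000 sinα=0.8660 | (4,2) | tMaxX 1.3600 tMaxY 0.4850 | tΔX 2.0000 tΔY 1.1547
    t=0.4850 [y] (4,3)
    t=1.3600 [x] (3,3)
    t=1.6397 [y] (3,4)
    t=2.7944 [y] (3,5) — stop
  → r_4 = 2.7944

ranges = [1.8244, 2.2409, 2.5054, 2.7944]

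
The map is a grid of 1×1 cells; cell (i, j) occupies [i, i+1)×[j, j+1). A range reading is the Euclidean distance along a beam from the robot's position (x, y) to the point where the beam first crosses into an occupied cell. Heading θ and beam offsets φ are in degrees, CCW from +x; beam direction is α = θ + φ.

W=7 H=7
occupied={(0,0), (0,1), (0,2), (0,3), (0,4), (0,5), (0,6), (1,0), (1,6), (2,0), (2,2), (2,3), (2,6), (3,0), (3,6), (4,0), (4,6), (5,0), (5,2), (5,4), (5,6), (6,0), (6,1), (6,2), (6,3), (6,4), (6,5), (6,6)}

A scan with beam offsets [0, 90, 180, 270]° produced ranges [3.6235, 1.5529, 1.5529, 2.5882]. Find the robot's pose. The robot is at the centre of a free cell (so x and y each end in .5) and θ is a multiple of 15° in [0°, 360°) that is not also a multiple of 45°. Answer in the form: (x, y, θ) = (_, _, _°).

(x, y, θ) = (3.5, 4.5, 285°)

The pose lattice has 21·16 = 336 candidates. Test each by forward raycasting.
  (4.5, 5.5, 150°): beam 1 = 1.0000 ≠ 3.6235 ✗
  (5.5, 5.5, 195°): beam 1 = 4.6587 ≠ 3.6235 ✗
  (1.5, 1.5, 15°): beam 2 = 1.9319 ≠ 1.5529 ✗
  …
  (3.5, 4.5, 285°): r_1=3.6235, r_2=1.5529, r_3=1.5529, r_4=2.5882 — all match ✓
Unique over the lattice → pose = (3.5, 4.5, 285°).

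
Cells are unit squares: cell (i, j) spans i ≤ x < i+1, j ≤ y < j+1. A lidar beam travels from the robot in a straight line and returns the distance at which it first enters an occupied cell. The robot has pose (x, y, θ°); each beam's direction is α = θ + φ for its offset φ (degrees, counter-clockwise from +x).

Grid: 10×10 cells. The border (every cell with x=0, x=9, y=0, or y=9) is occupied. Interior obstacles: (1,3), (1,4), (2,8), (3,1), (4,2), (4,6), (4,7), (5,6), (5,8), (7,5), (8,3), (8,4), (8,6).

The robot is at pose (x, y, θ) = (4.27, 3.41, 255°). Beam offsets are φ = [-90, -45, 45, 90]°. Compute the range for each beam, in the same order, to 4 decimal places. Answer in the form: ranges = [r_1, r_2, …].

beam 1: φ=-90°, α=165°
  dir = (cos 165°, sin 165°) = (-0.9659, 0.2588); from cell (4,3)
  next x-line at t=0.2795, next y-line at t=2.2796; Δt_x=1.0353, Δt_y=3.8637
    x: enter (3,3) at t=0.2795
    x: enter (2,3) at t=1.3148
    y: enter (2,4) at t=2.2796
    x: enter (1,4) at t=2.3501 ← occupied
  → r_1 = 2.3501
beam 2: φ=-45°, α=210°
  dir = (cos 210°, sin 210°) = (-0.8660, -0.5000); from cell (4,3)
  next x-line at t=0.3118, next y-line at t=0.8200; Δt_x=1.1547, Δt_y=2.0000
    x: enter (3,3) at t=0.3118
    y: enter (3,2) at t=0.8200
    x: enter (2,2) at t=1.4665
    x: enter (1,2) at t=2.6212
    y: enter (1,1) at t=2.8200
    x: enter (0,1) at t=3.7759 ← occupied
  → r_2 = 3.7759
beam 3: φ=45°, α=300°
  dir = (cos 300°, sin 300°) = (0.5000, -0.8660); from cell (4,3)
  next x-line at t=1.4600, next y-line at t=0.4734; Δt_x=2.0000, Δt_y=1.1547
    y: enter (4,2) at t=0.4734 ← occupied
  → r_3 = 0.4734
beam 4: φ=90°, α=345°
  dir = (cos 345°, sin 345°) = (0.9659, -0.2588); from cell (4,3)
  next x-line at t=0.7558, next y-line at t=1.5841; Δt_x=1.0353, Δt_y=3.8637
    x: enter (5,3) at t=0.7558
    y: enter (5,2) at t=1.5841
    x: enter (6,2) at t=1.7910
    x: enter (7,2) at t=2.8263
    x: enter (8,2) at t=3.8616
    x: enter (9,2) at t=4.8969 ← occupied
  → r_4 = 4.8969

ranges = [2.3501, 3.7759, 0.4734, 4.8969]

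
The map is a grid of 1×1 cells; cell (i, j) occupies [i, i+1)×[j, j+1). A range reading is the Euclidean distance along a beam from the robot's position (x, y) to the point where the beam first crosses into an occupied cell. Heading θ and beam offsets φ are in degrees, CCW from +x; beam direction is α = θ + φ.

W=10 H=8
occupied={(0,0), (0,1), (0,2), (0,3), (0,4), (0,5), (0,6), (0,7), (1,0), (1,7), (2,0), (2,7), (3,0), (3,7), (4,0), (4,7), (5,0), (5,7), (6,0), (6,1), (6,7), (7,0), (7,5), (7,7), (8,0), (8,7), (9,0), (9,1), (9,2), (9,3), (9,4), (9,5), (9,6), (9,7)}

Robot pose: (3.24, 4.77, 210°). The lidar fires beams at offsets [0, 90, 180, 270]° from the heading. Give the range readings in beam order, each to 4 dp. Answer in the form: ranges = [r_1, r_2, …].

ranges = [2.5865, 4.3532, 4.4600, 2.5750]

beam 1: φ=0°, α=210°
  d=(-0.8660,-0.5000)  start (3,4)  tX=0.2771 tY=1.5400  stride 1/|dx|=1.1547 1/|dy|=2.0000
    cross x-line → (2,4), t=0.2771
    cross x-line → (1,4), t=1.4318
    cross y-line → (1,3), t=1.5400
    cross x-line → (0,3), t=2.5865 (wall)
  → r_1 = 2.5865
beam 2: φ=90°, α=300°
  d=(0.5000,-0.8660)  start (3,4)  tX=1.5200 tY=0.8891  stride 1/|dx|=2.0000 1/|dy|=1.1547
    cross y-line → (3,3), t=0.8891
    cross x-line → (4,3), t=1.5200
    cross y-line → (4,2), t=2.0438
    cross y-line → (4,1), t=3.1985
    cross x-line → (5,1), t=3.5200
    cross y-line → (5,0), t=4.3532 (wall)
  → r_2 = 4.3532
beam 3: φ=180°, α=30°
  d=(0.8660,0.5000)  start (3,4)  tX=0.8776 tY=0.4600  stride 1/|dx|=1.1547 1/|dy|=2.0000
    cross y-line → (3,5), t=0.4600
    cross x-line → (4,5), t=0.8776
    cross x-line → (5,5), t=2.0323
    cross y-line → (5,6), t=2.4600
    cross x-line → (6,6), t=3.1870
    cross x-line → (7,6), t=4.3417
    cross y-line → (7,7), t=4.4600 (wall)
  → r_3 = 4.4600
beam 4: φ=270°, α=120°
  d=(-0.5000,0.8660)  start (3,4)  tX=0.4800 tY=0.2656  stride 1/|dx|=2.0000 1/|dy|=1.1547
    cross y-line → (3,5), t=0.2656
    cross x-line → (2,5), t=0.4800
    cross y-line → (2,6), t=1.4203
    cross x-line → (1,6), t=2.4800
    cross y-line → (1,7), t=2.5750 (wall)
  → r_4 = 2.5750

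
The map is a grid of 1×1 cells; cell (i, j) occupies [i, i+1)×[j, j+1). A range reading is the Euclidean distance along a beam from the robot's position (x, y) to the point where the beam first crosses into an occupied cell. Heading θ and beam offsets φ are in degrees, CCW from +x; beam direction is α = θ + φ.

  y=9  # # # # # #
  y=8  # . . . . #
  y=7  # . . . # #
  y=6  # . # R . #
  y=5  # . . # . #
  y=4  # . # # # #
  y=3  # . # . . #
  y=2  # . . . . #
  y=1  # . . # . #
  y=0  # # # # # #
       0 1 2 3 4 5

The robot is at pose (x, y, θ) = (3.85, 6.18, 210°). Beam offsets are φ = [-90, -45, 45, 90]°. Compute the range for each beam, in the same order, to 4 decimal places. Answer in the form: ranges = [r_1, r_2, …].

beam 1: φ=-90°, α=120°
  d=(-0.5000,0.8660)  start (3,6)  tX=1.7000 tY=0.9469  stride 1/|dx|=2.0000 1/|dy|=1.1547
    cross y-line → (3,7), t=0.9469
    cross x-line → (2,7), t=1.7000
    cross y-line → (2,8), t=2.1016
    cross y-line → (2,9), t=3.2563 (wall)
  → r_1 = 3.2563
beam 2: φ=-45°, α=165°
  d=(-0.9659,0.2588)  start (3,6)  tX=0.8800 tY=3.1682  stride 1/|dx|=1.0353 1/|dy|=3.8637
    cross x-line → (2,6), t=0.8800 (wall)
  → r_2 = 0.8800
beam 3: φ=45°, α=255°
  d=(-0.2588,-0.9659)  start (3,6)  tX=3.2841 tY=0.1863  stride 1/|dx|=3.8637 1/|dy|=1.0353
    cross y-line → (3,5), t=0.1863 (wall)
  → r_3 = 0.1863
beam 4: φ=90°, α=300°
  d=(0.5000,-0.8660)  start (3,6)  tX=0.3000 tY=0.2078  stride 1/|dx|=2.0000 1/|dy|=1.1547
    cross y-line → (3,5), t=0.2078 (wall)
  → r_4 = 0.2078

ranges = [3.2563, 0.8800, 0.1863, 0.2078]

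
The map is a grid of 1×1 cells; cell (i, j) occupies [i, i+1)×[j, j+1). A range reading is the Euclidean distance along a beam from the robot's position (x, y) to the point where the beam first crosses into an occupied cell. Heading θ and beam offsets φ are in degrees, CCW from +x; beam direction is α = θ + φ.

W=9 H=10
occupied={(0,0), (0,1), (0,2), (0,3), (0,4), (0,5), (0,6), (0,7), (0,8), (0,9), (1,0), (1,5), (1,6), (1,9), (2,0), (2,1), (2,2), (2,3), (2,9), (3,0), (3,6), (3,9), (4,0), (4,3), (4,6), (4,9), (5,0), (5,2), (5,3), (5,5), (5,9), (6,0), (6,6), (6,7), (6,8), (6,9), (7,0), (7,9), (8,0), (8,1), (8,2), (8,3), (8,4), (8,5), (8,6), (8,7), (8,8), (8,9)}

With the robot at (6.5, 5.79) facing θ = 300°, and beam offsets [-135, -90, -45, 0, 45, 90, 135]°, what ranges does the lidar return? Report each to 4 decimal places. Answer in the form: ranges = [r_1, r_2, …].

beam 1: φ=-135°, α=165°
  direction (-0.9659, 0.2588); cell (6,5); t to first gridline: x 0.5176, y 0.8114 (then +1.0353 / +3.8637)
    (5,5) via x @ 0.5176  # hit
  → r_1 = 0.5176
beam 2: φ=-90°, α=210°
  direction (-0.8660, -0.5000); cell (6,5); t to first gridline: x 0.5774, y 1.5800 (then +1.1547 / +2.0000)
    (5,5) via x @ 0.5774  # hit
  → r_2 = 0.5774
beam 3: φ=-45°, α=255°
  direction (-0.2588, -0.9659); cell (6,5); t to first gridline: x 1.9319, y 0.8179 (then +3.8637 / +1.0353)
    (6,4) via y @ 0.8179
    (6,3) via y @ 1.8531
    (5,3) via x @ 1.9319  # hit
  → r_3 = 1.9319
beam 4: φ=0°, α=300°
  direction (0.5000, -0.8660); cell (6,5); t to first gridline: x 1.0000, y 0.9122 (then +2.0000 / +1.1547)
    (6,4) via y @ 0.9122
    (7,4) via x @ 1.0000
    (7,3) via y @ 2.0669
    (8,3) via x @ 3.0000  # hit
  → r_4 = 3.0000
beam 5: φ=45°, α=345°
  direction (0.9659, -0.2588); cell (6,5); t to first gridline: x 0.5176, y 3.0523 (then +1.0353 / +3.8637)
    (7,5) via x @ 0.5176
    (8,5) via x @ 1.5529  # hit
  → r_5 = 1.5529
beam 6: φ=90°, α=30°
  direction (0.8660, 0.5000); cell (6,5); t to first gridline: x 0.5774, y 0.4200 (then +1.1547 / +2.0000)
    (6,6) via y @ 0.4200  # hit
  → r_6 = 0.4200
beam 7: φ=135°, α=75°
  direction (0.2588, 0.9659); cell (6,5); t to first gridline: x 1.9319, y 0.2174 (then +3.8637 / +1.0353)
    (6,6) via y @ 0.2174  # hit
  → r_7 = 0.2174

ranges = [0.5176, 0.5774, 1.9319, 3.0000, 1.5529, 0.4200, 0.2174]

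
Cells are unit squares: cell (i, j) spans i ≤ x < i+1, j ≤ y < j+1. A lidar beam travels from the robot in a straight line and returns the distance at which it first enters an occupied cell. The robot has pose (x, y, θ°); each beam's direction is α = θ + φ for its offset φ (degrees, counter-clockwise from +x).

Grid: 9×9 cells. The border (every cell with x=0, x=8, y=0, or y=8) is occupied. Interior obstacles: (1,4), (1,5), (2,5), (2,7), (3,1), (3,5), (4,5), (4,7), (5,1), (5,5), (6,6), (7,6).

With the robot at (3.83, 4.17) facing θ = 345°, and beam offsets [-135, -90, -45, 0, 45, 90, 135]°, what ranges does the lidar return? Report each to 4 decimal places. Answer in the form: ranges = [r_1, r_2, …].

ranges = [3.2678, 2.2465, 2.5057, 4.3171, 1.6600, 0.8593, 0.9584]

beam 1: φ=-135°, α=210°
  direction (-0.8660, -0.5000); cell (3,4); t to first gridline: x 0.9584, y 0.3400 (then +1.1547 / +2.0000)
    (3,3) via y @ 0.3400
    (2,3) via x @ 0.9584
    (1,3) via x @ 2.1131
    (1,2) via y @ 2.3400
    (0,2) via x @ 3.2678  # hit
  → r_1 = 3.2678
beam 2: φ=-90°, α=255°
  direction (-0.2588, -0.9659); cell (3,4); t to first gridline: x 3.2069, y 0.1760 (then +3.8637 / +1.0353)
    (3,3) via y @ 0.1760
    (3,2) via y @ 1.2113
    (3,1) via y @ 2.2465  # hit
  → r_2 = 2.2465
beam 3: φ=-45°, α=300°
  direction (0.5000, -0.8660); cell (3,4); t to first gridline: x 0.3400, y 0.1963 (then +2.0000 / +1.1547)
    (3,3) via y @ 0.1963
    (4,3) via x @ 0.3400
    (4,2) via y @ 1.3510
    (5,2) via x @ 2.3400
    (5,1) via y @ 2.5057  # hit
  → r_3 = 2.5057
beam 4: φ=0°, α=345°
  direction (0.9659, -0.2588); cell (3,4); t to first gridline: x 0.1760, y 0.6568 (then +1.0353 / +3.8637)
    (4,4) via x @ 0.1760
    (4,3) via y @ 0.6568
    (5,3) via x @ 1.2113
    (6,3) via x @ 2.2465
    (7,3) via x @ 3.2818
    (8,3) via x @ 4.3171  # hit
  → r_4 = 4.3171
beam 5: φ=45°, α=30°
  direction (0.8660, 0.5000); cell (3,4); t to first gridline: x 0.1963, y 1.6600 (then +1.1547 / +2.0000)
    (4,4) via x @ 0.1963
    (5,4) via x @ 1.3510
    (5,5) via y @ 1.6600  # hit
  → r_5 = 1.6600
beam 6: φ=90°, α=75°
  direction (0.2588, 0.9659); cell (3,4); t to first gridline: x 0.6568, y 0.8593 (then +3.8637 / +1.0353)
    (4,4) via x @ 0.6568
    (4,5) via y @ 0.8593  # hit
  → r_6 = 0.8593
beam 7: φ=135°, α=120°
  direction (-0.5000, 0.8660); cell (3,4); t to first gridline: x 1.6600, y 0.9584 (then +2.0000 / +1.1547)
    (3,5) via y @ 0.9584  # hit
  → r_7 = 0.9584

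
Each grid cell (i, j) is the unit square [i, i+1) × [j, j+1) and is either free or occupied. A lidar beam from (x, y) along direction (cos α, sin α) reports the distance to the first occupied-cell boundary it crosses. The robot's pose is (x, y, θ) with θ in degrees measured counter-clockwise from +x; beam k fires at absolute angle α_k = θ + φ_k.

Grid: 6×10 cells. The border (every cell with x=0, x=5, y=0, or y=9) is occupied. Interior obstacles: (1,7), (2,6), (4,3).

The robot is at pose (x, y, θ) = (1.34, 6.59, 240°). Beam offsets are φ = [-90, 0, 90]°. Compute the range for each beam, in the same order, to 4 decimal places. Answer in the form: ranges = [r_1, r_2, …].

beam 1: φ=-90°, α=150°
  cosα=-0.8660 sinα=0.5000 | (1,6) | tMaxX 0.3926 tMaxY 0.8200 | tΔX 1.1547 tΔY 2.0000
    t=0.3926 [x] (0,6) — stop
  → r_1 = 0.3926
beam 2: φ=0°, α=240°
  cosα=-0.5000 sinα=-0.8660 | (1,6) | tMaxX 0.6800 tMaxY 0.6813 | tΔX 2.0000 tΔY 1.1547
    t=0.6800 [x] (0,6) — stop
  → r_2 = 0.6800
beam 3: φ=90°, α=330°
  cosα=0.8660 sinα=-0.5000 | (1,6) | tMaxX 0.7621 tMaxY 1.1800 | tΔX 1.1547 tΔY 2.0000
    t=0.7621 [x] (2,6) — stop
  → r_3 = 0.7621

ranges = [0.3926, 0.6800, 0.7621]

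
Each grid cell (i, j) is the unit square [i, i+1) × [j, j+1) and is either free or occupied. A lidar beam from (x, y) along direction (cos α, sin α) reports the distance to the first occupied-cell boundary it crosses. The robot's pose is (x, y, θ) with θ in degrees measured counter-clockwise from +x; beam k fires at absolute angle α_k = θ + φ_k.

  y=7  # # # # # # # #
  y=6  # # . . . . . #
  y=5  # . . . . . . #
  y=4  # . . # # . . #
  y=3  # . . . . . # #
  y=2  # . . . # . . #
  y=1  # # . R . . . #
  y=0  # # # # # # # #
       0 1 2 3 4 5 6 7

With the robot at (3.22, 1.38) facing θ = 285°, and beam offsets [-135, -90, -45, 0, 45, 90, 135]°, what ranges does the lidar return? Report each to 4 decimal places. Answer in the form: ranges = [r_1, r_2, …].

ranges = [2.5634, 1.2630, 0.4388, 0.3934, 0.7600, 3.9133, 1.5600]

beam 1: φ=-135°, α=150°
  dir = (cos 150°, sin 150°) = (-0.8660, 0.5000); from cell (3,1)
  next x-line at t=0.2540, next y-line at t=1.2400; Δt_x=1.1547, Δt_y=2.0000
    x: enter (2,1) at t=0.2540
    y: enter (2,2) at t=1.2400
    x: enter (1,2) at t=1.4087
    x: enter (0,2) at t=2.5634 ← occupied
  → r_1 = 2.5634
beam 2: φ=-90°, α=195°
  dir = (cos 195°, sin 195°) = (-0.9659, -0.2588); from cell (3,1)
  next x-line at t=0.2278, next y-line at t=1.4682; Δt_x=1.0353, Δt_y=3.8637
    x: enter (2,1) at t=0.2278
    x: enter (1,1) at t=1.2630 ← occupied
  → r_2 = 1.2630
beam 3: φ=-45°, α=240°
  dir = (cos 240°, sin 240°) = (-0.5000, -0.8660); from cell (3,1)
  next x-line at t=0.4400, next y-line at t=0.4388; Δt_x=2.0000, Δt_y=1.1547
    y: enter (3,0) at t=0.4388 ← occupied
  → r_3 = 0.4388
beam 4: φ=0°, α=285°
  dir = (cos 285°, sin 285°) = (0.2588, -0.9659); from cell (3,1)
  next x-line at t=3.0137, next y-line at t=0.3934; Δt_x=3.8637, Δt_y=1.0353
    y: enter (3,0) at t=0.3934 ← occupied
  → r_4 = 0.3934
beam 5: φ=45°, α=330°
  dir = (cos 330°, sin 330°) = (0.8660, -0.5000); from cell (3,1)
  next x-line at t=0.9007, next y-line at t=0.7600; Δt_x=1.1547, Δt_y=2.0000
    y: enter (3,0) at t=0.7600 ← occupied
  → r_5 = 0.7600
beam 6: φ=90°, α=15°
  dir = (cos 15°, sin 15°) = (0.9659, 0.2588); from cell (3,1)
  next x-line at t=0.8075, next y-line at t=2.3955; Δt_x=1.0353, Δt_y=3.8637
    x: enter (4,1) at t=0.8075
    x: enter (5,1) at t=1.8428
    y: enter (5,2) at t=2.3955
    x: enter (6,2) at t=2.8781
    x: enter (7,2) at t=3.9133 ← occupied
  → r_6 = 3.9133
beam 7: φ=135°, α=60°
  dir = (cos 60°, sin 60°) = (0.5000, 0.8660); from cell (3,1)
  next x-line at t=1.5600, next y-line at t=0.7159; Δt_x=2.0000, Δt_y=1.1547
    y: enter (3,2) at t=0.7159
    x: enter (4,2) at t=1.5600 ← occupied
  → r_7 = 1.5600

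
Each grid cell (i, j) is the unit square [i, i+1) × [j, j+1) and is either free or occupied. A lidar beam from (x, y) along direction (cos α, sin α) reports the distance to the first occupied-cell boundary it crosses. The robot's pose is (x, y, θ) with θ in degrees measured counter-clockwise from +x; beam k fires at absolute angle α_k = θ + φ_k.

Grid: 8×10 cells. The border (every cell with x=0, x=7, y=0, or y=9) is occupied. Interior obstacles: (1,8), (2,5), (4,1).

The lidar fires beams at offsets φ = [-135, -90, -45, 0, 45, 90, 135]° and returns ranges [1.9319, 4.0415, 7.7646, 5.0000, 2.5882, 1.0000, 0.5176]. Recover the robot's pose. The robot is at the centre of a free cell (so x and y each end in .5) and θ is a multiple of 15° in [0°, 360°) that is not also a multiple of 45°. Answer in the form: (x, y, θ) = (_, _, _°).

(x, y, θ) = (4.5, 8.5, 300°)

Enumerate (i+0.5, j+0.5, θ) over the 45 free cells and 16 admissible headings. For each, cast all 7 beams and compare to the given ranges.
  (4.5, 6.5, 345°): beam 1 = 1.7321 ≠ 1.9319 ✗
  (5.5, 6.5, 105°): beam 1 = 1.7321 ≠ 1.9319 ✗
  (4.5, 4.5, 15°): beam 1 = 4.0415 ≠ 1.9319 ✗
  (5.5, 2.5, 210°): beam 1 = 5.7956 ≠ 1.9319 ✗
  …
  (4.5, 8.5, 300°): r_1=1.9319, r_2=4.0415, r_3=7.7646, r_4=5.0000, r_5=2.5882, r_6=1.0000, r_7=0.5176 — all match ✓
No second candidate reproduces the full scan.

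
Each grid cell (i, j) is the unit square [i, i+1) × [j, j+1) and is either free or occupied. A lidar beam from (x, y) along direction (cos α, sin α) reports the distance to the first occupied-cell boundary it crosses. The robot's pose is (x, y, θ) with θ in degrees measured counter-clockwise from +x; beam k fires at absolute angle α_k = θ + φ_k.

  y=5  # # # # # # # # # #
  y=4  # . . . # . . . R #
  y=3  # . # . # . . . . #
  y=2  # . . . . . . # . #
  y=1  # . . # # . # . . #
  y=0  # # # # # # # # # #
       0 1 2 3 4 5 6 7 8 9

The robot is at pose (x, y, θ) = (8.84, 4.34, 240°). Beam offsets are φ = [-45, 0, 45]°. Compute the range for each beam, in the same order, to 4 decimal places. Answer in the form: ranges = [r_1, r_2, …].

beam 1: φ=-45°, α=195°
  dir = (cos 195°, sin 195°) = (-0.9659, -0.2588); from cell (8,4)
  next x-line at t=0.8696, next y-line at t=1.3137; Δt_x=1.0353, Δt_y=3.8637
    x: enter (7,4) at t=0.8696
    y: enter (7,3) at t=1.3137
    x: enter (6,3) at t=1.9049
    x: enter (5,3) at t=2.9402
    x: enter (4,3) at t=3.9755 ← occupied
  → r_1 = 3.9755
beam 2: φ=0°, α=240°
  dir = (cos 240°, sin 240°) = (-0.5000, -0.8660); from cell (8,4)
  next x-line at t=1.6800, next y-line at t=0.3926; Δt_x=2.0000, Δt_y=1.1547
    y: enter (8,3) at t=0.3926
    y: enter (8,2) at t=1.5473
    x: enter (7,2) at t=1.6800 ← occupied
  → r_2 = 1.6800
beam 3: φ=45°, α=285°
  dir = (cos 285°, sin 285°) = (0.2588, -0.9659); from cell (8,4)
  next x-line at t=0.6182, next y-line at t=0.3520; Δt_x=3.8637, Δt_y=1.0353
    y: enter (8,3) at t=0.3520
    x: enter (9,3) at t=0.6182 ← occupied
  → r_3 = 0.6182

ranges = [3.9755, 1.6800, 0.6182]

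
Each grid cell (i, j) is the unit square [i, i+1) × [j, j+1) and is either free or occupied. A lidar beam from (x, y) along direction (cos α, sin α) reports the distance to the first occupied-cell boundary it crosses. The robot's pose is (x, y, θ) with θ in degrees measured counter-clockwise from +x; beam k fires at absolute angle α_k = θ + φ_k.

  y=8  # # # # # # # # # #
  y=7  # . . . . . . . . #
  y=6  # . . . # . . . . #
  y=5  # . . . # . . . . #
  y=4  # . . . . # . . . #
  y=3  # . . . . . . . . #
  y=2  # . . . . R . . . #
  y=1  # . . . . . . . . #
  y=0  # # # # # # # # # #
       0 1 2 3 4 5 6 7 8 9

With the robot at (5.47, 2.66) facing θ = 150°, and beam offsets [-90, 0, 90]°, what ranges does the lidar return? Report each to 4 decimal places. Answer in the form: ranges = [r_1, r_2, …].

beam 1: φ=-90°, α=60°
  cosα=0.5000 sinα=0.8660 | (5,2) | tMaxX 1.0600 tMaxY 0.3926 | tΔX 2.0000 tΔY 1.1547
    t=0.3926 [y] (5,3)
    t=1.0600 [x] (6,3)
    t=1.5473 [y] (6,4)
    t=2.7020 [y] (6,5)
    t=3.0600 [x] (7,5)
    t=3.8567 [y] (7,6)
    t=5.0114 [y] (7,7)
    t=5.0600 [x] (8,7)
    t=6.1661 [y] (8,8) — stop
  → r_1 = 6.1661
beam 2: φ=0°, α=150°
  cosα=-0.8660 sinα=0.5000 | (5,2) | tMaxX 0.5427 tMaxY 0.6800 | tΔX 1.1547 tΔY 2.0000
    t=0.5427 [x] (4,2)
    t=0.6800 [y] (4,3)
    t=1.6974 [x] (3,3)
    t=2.6800 [y] (3,4)
    t=2.8521 [x] (2,4)
    t=4.0068 [x] (1,4)
    t=4.6800 [y] (1,5)
    t=5.1615 [x] (0,5) — stop
  → r_2 = 5.1615
beam 3: φ=90°, α=240°
  cosα=-0.5000 sinα=-0.8660 | (5,2) | tMaxX 0.9400 tMaxY 0.7621 | tΔX 2.0000 tΔY 1.1547
    t=0.7621 [y] (5,1)
    t=0.9400 [x] (4,1)
    t=1.9168 [y] (4,0) — stop
  → r_3 = 1.9168

ranges = [6.1661, 5.1615, 1.9168]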